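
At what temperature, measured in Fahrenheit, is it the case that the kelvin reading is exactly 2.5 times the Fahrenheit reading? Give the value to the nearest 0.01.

Let F be the Fahrenheit reading. The kelvin reading is K = 5/9·F + 255.372.
Require K = 2.5·F: 5/9·F + 255.372 = 2.5·F.
(-35/18)·F = -255.372  ⇒  F = 131.33.

131.33°F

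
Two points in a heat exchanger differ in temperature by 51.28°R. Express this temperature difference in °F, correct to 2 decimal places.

51.28°F

Rankine and Fahrenheit degrees are the same size, so the interval is unchanged: 51.28.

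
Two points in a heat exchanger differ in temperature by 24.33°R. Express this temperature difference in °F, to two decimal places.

Rankine and Fahrenheit degrees are the same size, so the interval is unchanged: 24.33.

24.33°F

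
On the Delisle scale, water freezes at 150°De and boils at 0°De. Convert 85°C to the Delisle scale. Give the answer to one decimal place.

Linearly onto the Delisle scale: 150 + (85.0000 / 100) × (0 - 150) = 22.5°De.

22.5°De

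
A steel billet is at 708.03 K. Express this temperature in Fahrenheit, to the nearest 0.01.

In Celsius: 708.03 - 273.15 = 434.8800°C.
In Fahrenheit: 434.8800 × 1.8 + 32 = 814.78°F.

814.78°F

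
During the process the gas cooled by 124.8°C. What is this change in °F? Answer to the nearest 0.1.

Only the scale ratio 1.8 matters for a change in temperature.
124.8 × 1.8 = 224.6.

224.6°F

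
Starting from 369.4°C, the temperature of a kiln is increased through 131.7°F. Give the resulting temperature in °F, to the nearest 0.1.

828.6°F

The 131.7°F change is an interval, so only the factor 5/9 applies: +131.7 × 5/9 = +73.1667°C.
Final Celsius temperature: 369.4000 + 73.1667 = 442.5667°C.
In Fahrenheit: 442.5667 × 1.8 + 32 = 828.6°F.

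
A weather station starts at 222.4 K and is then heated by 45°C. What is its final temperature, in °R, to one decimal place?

Initial temperature in Celsius: 222.4 - 273.15 = -50.7500°C.
Final Celsius temperature: -50.7500 + 45.0000 = -5.7500°C.
In Rankine: -5.7500 × 1.8 + 491.67 = 481.3°R.

481.3°R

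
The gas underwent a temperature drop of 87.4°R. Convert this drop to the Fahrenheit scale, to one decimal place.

87.4°F

Rankine and Fahrenheit degrees are the same size, so the interval is unchanged: 87.4.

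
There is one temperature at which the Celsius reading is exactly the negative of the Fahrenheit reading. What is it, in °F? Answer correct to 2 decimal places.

Let F be the Fahrenheit reading. The Celsius reading is C = 5/9·F - 17.7778.
Require C = -1·F: 5/9·F - 17.7778 = -1·F.
(14/9)·F = 17.7778  ⇒  F = 11.43.

11.43°F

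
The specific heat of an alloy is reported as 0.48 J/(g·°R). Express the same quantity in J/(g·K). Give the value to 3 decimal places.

0.864 J/(g·K)

The quantity depends on a temperature interval, so only the ratio of degree sizes applies; the offset between the scales is irrelevant.
A change of 1 K is a change of 1.8°R, so per K the value is 0.48 × 1.8 = 0.864.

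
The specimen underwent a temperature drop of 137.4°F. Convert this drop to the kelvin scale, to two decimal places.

76.33 K

Only the scale ratio 5/9 matters for a change in temperature.
137.4 × 5/9 = 76.33.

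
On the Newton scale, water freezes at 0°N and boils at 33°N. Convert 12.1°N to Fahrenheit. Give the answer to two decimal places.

Linear interpolation between the fixed points: C = (12.1 - 0) × 100 / (33 - 0) = 36.6667°C.
Then 36.6667 × 1.8 + 32 = 98.00°F.

98.00°F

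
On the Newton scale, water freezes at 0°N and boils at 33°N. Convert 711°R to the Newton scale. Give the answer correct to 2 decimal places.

40.21°N

First in Celsius: (711 - 491.67) × 5/9 = 121.8500°C.
Linearly onto the Newton scale: 0 + (121.8500 / 100) × (33 - 0) = 40.21°N.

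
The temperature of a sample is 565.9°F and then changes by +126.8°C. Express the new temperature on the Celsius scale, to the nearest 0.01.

Initial temperature in Celsius: (565.9 - 32) × 5/9 = 296.6111°C.
Final Celsius temperature: 296.6111 + 126.8000 = 423.4111°C.

423.41°C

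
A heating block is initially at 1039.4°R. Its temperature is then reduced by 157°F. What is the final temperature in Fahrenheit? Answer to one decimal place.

Initial temperature in Celsius: (1039.4 - 491.67) × 5/9 = 304.2944°C.
The 157°F change is an interval, so only the factor 5/9 applies: -157 × 5/9 = -87.2222°C.
Final Celsius temperature: 304.2944 - 87.2222 = 217.0722°C.
In Fahrenheit: 217.0722 × 1.8 + 32 = 422.7°F.

422.7°F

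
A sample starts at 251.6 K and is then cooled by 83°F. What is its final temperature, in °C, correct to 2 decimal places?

-67.66°C

Initial temperature in Celsius: 251.6 - 273.15 = -21.5500°C.
The 83°F change is an interval, so only the factor 5/9 applies: -83 × 5/9 = -46.1111°C.
Final Celsius temperature: -21.5500 - 46.1111 = -67.6611°C.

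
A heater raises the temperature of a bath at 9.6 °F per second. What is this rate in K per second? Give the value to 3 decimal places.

5.333 K/second

Since only a temperature interval is involved, the additive offset between the scales drops out.
A change of 1°F is a change of 5/9 K, so 9.6 × 5/9 = 5.333.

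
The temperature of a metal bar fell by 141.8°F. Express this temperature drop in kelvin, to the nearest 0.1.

For a temperature interval the offset drops out; only the factor 5/9 applies.
141.8 × 5/9 = 78.8.

78.8 K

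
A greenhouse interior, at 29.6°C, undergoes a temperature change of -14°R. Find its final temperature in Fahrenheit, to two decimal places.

The 14°R change is an interval, so only the factor 5/9 applies: -14 × 5/9 = -7.7778°C.
Final Celsius temperature: 29.6000 - 7.7778 = 21.8222°C.
In Fahrenheit: 21.8222 × 1.8 + 32 = 71.28°F.

71.28°F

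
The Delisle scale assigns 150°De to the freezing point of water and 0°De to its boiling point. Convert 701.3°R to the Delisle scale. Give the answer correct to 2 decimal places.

First in Celsius: (701.3 - 491.67) × 5/9 = 116.4611°C.
Linearly onto the Delisle scale: 150 + (116.4611 / 100) × (0 - 150) = -24.69°De.

-24.69°De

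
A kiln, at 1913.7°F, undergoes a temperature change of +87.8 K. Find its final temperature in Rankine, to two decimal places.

2531.41°R

Initial temperature in Celsius: (1913.7 - 32) × 5/9 = 1045.3889°C.
The 87.8 K change is an interval; Kelvin and Celsius degrees are the same size, so ΔC = +87.8°C.
Final Celsius temperature: 1045.3889 + 87.8000 = 1133.1889°C.
In Rankine: 1133.1889 × 1.8 + 491.67 = 2531.41°R.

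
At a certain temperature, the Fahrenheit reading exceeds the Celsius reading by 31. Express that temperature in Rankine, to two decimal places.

Let x be the Celsius reading; then the Fahrenheit reading is 1.8·x + 32.
(1.8·x + 32) - x = 31  ⇒  (0.8)·x = -1  ⇒  x = -1.2500°C.
In Rankine: -1.2500 × 1.8 + 491.67 = 489.42°R.

489.42°R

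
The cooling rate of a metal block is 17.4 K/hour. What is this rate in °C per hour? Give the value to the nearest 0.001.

17.400 °C/hour

The quantity depends on a temperature interval, so only the ratio of degree sizes applies; the offset between the scales is irrelevant.
A change of 1 K is a change of 1°C, so 17.4 × 1 = 17.400.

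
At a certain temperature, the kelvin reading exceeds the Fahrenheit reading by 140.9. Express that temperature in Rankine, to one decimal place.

Let x be the Fahrenheit reading; then the kelvin reading is 5/9·x + 255.372.
(5/9·x + 255.372) - x = 140.9  ⇒  (-4/9)·x = -114.472  ⇒  x = 257.5625°F.
In Celsius: (257.5625 - 32) × 5/9 = 125.3125°C.
In Rankine: 125.3125 × 1.8 + 491.67 = 717.2°R.

717.2°R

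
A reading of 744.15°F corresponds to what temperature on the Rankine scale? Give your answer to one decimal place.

In Celsius: (744.15 - 32) × 5/9 = 395.6389°C.
In Rankine: 395.6389 × 1.8 + 491.67 = 1203.8°R.

1203.8°R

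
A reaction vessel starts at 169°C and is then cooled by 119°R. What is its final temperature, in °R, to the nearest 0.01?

676.87°R

The 119°R change is an interval, so only the factor 5/9 applies: -119 × 5/9 = -66.1111°C.
Final Celsius temperature: 169.0000 - 66.1111 = 102.8889°C.
In Rankine: 102.8889 × 1.8 + 491.67 = 676.87°R.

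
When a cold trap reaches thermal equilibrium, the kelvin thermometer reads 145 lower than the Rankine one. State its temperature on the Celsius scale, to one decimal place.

Let x be the Rankine reading; then the kelvin reading is 5/9·x.
(5/9·x) - x = -145  ⇒  (-4/9)·x = -145  ⇒  x = 326.2500°R.
In Celsius: (326.25 - 491.67) × 5/9 = -91.9°C.

-91.9°C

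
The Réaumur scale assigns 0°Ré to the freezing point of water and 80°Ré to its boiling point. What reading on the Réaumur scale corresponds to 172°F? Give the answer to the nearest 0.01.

First in Celsius: (172 - 32) × 5/9 = 77.7778°C.
Linearly onto the Réaumur scale: 0 + (77.7778 / 100) × (80 - 0) = 62.22°Ré.

62.22°Ré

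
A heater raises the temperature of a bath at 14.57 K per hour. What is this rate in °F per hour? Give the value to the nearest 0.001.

26.226 °F/hour

Since only a temperature interval is involved, the additive offset between the scales drops out.
A change of 1 K is a change of 1.8°F, so 14.57 × 1.8 = 26.226.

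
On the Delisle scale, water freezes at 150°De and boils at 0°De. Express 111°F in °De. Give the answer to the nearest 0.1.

First in Celsius: (111 - 32) × 5/9 = 43.8889°C.
Linearly onto the Delisle scale: 150 + (43.8889 / 100) × (0 - 150) = 84.2°De.

84.2°De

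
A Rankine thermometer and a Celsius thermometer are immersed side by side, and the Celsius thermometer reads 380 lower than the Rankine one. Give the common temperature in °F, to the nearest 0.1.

-219.3°F

Let x be the Rankine reading; then the Celsius reading is 5/9·x - 273.15.
(5/9·x - 273.15) - x = -380  ⇒  (-4/9)·x = -106.85  ⇒  x = 240.4125°R.
In Celsius: (240.4125 - 491.67) × 5/9 = -139.5875°C.
In Fahrenheit: -139.5875 × 1.8 + 32 = -219.3°F.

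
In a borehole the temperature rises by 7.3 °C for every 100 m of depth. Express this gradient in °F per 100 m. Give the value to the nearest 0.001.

Since only a temperature interval is involved, the additive offset between the scales drops out.
A change of 1°C is a change of 1.8°F, so 7.3 × 1.8 = 13.140.

13.140 °F/100 m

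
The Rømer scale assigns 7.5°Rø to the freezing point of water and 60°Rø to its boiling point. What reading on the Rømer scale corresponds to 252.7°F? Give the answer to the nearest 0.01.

First in Celsius: (252.7 - 32) × 5/9 = 122.6111°C.
Linearly onto the Rømer scale: 7.5 + (122.6111 / 100) × (60 - 7.5) = 71.87°Rø.

71.87°Rø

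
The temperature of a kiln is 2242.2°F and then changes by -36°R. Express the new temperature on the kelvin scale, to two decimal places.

Initial temperature in Celsius: (2242.2 - 32) × 5/9 = 1227.8889°C.
The 36°R change is an interval, so only the factor 5/9 applies: -36 × 5/9 = -20.0000°C.
Final Celsius temperature: 1227.8889 - 20.0000 = 1207.8889°C.
In kelvin: 1207.8889 + 273.15 = 1481.04 K.

1481.04 K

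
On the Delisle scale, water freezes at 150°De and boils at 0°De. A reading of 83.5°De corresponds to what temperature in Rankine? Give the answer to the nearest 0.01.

571.47°R

Linear interpolation between the fixed points: C = (83.5 - 150) × 100 / (0 - 150) = 44.3333°C.
Then 44.3333 × 1.8 + 491.67 = 571.47°R.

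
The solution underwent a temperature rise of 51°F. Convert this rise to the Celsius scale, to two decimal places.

28.33°C

An interval of 1°F corresponds to 5/9°C.
51 × 5/9 = 28.33.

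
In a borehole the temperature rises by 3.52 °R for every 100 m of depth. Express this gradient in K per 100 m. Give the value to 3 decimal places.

Since only a temperature interval is involved, the additive offset between the scales drops out.
A change of 1°R is a change of 5/9 K, so 3.52 × 5/9 = 1.956.

1.956 K/100 m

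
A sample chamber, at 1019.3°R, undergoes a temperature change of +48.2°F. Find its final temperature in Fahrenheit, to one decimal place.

Initial temperature in Celsius: (1019.3 - 491.67) × 5/9 = 293.1278°C.
The 48.2°F change is an interval, so only the factor 5/9 applies: +48.2 × 5/9 = +26.7778°C.
Final Celsius temperature: 293.1278 + 26.7778 = 319.9056°C.
In Fahrenheit: 319.9056 × 1.8 + 32 = 607.8°F.

607.8°F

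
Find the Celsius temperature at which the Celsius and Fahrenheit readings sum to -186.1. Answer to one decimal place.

Let C be the Celsius reading. The Fahrenheit reading is F = 1.8·C + 32.
Require C + F = -186.1: (2.8)·C + 32 = -186.1.
C = (-186.1 - 32) / (2.8) = -77.9.

-77.9°C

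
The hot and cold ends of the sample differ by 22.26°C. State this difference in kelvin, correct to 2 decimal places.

Celsius and kelvin degrees are the same size, so the interval is unchanged: 22.26.

22.26 K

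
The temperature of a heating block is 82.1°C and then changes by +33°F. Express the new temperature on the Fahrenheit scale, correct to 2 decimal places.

The 33°F change is an interval, so only the factor 5/9 applies: +33 × 5/9 = +18.3333°C.
Final Celsius temperature: 82.1000 + 18.3333 = 100.4333°C.
In Fahrenheit: 100.4333 × 1.8 + 32 = 212.78°F.

212.78°F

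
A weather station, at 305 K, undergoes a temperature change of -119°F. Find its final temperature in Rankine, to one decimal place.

430.0°R

Initial temperature in Celsius: 305 - 273.15 = 31.8500°C.
The 119°F change is an interval, so only the factor 5/9 applies: -119 × 5/9 = -66.1111°C.
Final Celsius temperature: 31.8500 - 66.1111 = -34.2611°C.
In Rankine: -34.2611 × 1.8 + 491.67 = 430.0°R.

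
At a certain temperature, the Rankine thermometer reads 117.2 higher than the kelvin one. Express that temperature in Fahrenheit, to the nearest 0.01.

Let x be the kelvin reading; then the Rankine reading is 1.8·x.
(1.8·x) - x = 117.2  ⇒  (0.8)·x = 117.2  ⇒  x = 146.5000 K.
In Celsius: 146.5 - 273.15 = -126.6500°C.
In Fahrenheit: -126.6500 × 1.8 + 32 = -195.97°F.

-195.97°F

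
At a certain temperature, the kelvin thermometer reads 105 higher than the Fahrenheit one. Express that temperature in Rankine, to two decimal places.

798.01°R

Let x be the Fahrenheit reading; then the kelvin reading is 5/9·x + 255.372.
(5/9·x + 255.372) - x = 105  ⇒  (-4/9)·x = -150.372  ⇒  x = 338.3375°F.
In Celsius: (338.3375 - 32) × 5/9 = 170.1875°C.
In Rankine: 170.1875 × 1.8 + 491.67 = 798.01°R.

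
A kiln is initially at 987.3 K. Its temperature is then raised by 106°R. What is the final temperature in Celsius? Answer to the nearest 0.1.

Initial temperature in Celsius: 987.3 - 273.15 = 714.1500°C.
The 106°R change is an interval, so only the factor 5/9 applies: +106 × 5/9 = +58.8889°C.
Final Celsius temperature: 714.1500 + 58.8889 = 773.0389°C.

773.0°C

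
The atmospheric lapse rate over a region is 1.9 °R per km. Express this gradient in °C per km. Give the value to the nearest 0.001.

Since only a temperature interval is involved, the additive offset between the scales drops out.
A change of 1°R is a change of 5/9°C, so 1.9 × 5/9 = 1.056.

1.056 °C/km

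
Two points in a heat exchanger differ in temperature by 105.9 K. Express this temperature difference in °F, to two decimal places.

For a temperature interval the offset drops out; only the factor 1.8 applies.
105.9 × 1.8 = 190.62.

190.62°F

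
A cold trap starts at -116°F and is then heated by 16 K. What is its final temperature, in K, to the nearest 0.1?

Initial temperature in Celsius: (-116 - 32) × 5/9 = -82.2222°C.
The 16 K change is an interval; Kelvin and Celsius degrees are the same size, so ΔC = +16°C.
Final Celsius temperature: -82.2222 + 16.0000 = -66.2222°C.
In kelvin: -66.2222 + 273.15 = 206.9 K.

206.9 K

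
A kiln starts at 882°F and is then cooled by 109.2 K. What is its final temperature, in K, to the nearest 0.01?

636.17 K

Initial temperature in Celsius: (882 - 32) × 5/9 = 472.2222°C.
The 109.2 K change is an interval; Kelvin and Celsius degrees are the same size, so ΔC = -109.2°C.
Final Celsius temperature: 472.2222 - 109.2000 = 363.0222°C.
In kelvin: 363.0222 + 273.15 = 636.17 K.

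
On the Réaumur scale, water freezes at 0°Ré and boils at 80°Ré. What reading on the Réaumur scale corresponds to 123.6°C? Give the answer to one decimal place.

Linearly onto the Réaumur scale: 0 + (123.6000 / 100) × (80 - 0) = 98.9°Ré.

98.9°Ré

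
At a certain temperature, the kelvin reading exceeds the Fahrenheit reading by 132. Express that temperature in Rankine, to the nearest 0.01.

Let x be the Fahrenheit reading; then the kelvin reading is 5/9·x + 255.372.
(5/9·x + 255.372) - x = 132  ⇒  (-4/9)·x = -123.372  ⇒  x = 277.5875°F.
In Celsius: (277.5875 - 32) × 5/9 = 136.4375°C.
In Rankine: 136.4375 × 1.8 + 491.67 = 737.26°R.

737.26°R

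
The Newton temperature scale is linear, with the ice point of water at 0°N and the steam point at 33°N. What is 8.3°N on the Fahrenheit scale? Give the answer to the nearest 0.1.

77.3°F

Linear interpolation between the fixed points: C = (8.3 - 0) × 100 / (33 - 0) = 25.1515°C.
Then 25.1515 × 1.8 + 32 = 77.3°F.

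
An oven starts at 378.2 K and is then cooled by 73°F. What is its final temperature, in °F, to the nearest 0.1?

148.1°F

Initial temperature in Celsius: 378.2 - 273.15 = 105.0500°C.
The 73°F change is an interval, so only the factor 5/9 applies: -73 × 5/9 = -40.5556°C.
Final Celsius temperature: 105.0500 - 40.5556 = 64.4944°C.
In Fahrenheit: 64.4944 × 1.8 + 32 = 148.1°F.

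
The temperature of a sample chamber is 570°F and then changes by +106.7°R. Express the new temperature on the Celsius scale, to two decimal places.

358.17°C

Initial temperature in Celsius: (570 - 32) × 5/9 = 298.8889°C.
The 106.7°R change is an interval, so only the factor 5/9 applies: +106.7 × 5/9 = +59.2778°C.
Final Celsius temperature: 298.8889 + 59.2778 = 358.1667°C.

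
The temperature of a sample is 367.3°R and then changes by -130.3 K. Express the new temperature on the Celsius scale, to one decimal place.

Initial temperature in Celsius: (367.3 - 491.67) × 5/9 = -69.0944°C.
The 130.3 K change is an interval; Kelvin and Celsius degrees are the same size, so ΔC = -130.3°C.
Final Celsius temperature: -69.0944 - 130.3000 = -199.3944°C.

-199.4°C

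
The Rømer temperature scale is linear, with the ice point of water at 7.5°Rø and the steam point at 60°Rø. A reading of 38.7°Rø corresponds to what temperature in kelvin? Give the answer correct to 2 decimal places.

Linear interpolation between the fixed points: C = (38.7 - 7.5) × 100 / (60 - 7.5) = 59.4286°C.
Then 59.4286 + 273.15 = 332.58 K.

332.58 K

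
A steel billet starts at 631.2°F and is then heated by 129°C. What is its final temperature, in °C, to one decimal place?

461.9°C

Initial temperature in Celsius: (631.2 - 32) × 5/9 = 332.8889°C.
Final Celsius temperature: 332.8889 + 129.0000 = 461.8889°C.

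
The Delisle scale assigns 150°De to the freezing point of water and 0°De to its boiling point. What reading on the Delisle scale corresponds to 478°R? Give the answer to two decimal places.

First in Celsius: (478 - 491.67) × 5/9 = -7.5944°C.
Linearly onto the Delisle scale: 150 + (-7.5944 / 100) × (0 - 150) = 161.39°De.

161.39°De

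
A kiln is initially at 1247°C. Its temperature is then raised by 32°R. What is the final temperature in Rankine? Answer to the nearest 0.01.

2768.27°R

The 32°R change is an interval, so only the factor 5/9 applies: +32 × 5/9 = +17.7778°C.
Final Celsius temperature: 1247.0000 + 17.7778 = 1264.7778°C.
In Rankine: 1264.7778 × 1.8 + 491.67 = 2768.27°R.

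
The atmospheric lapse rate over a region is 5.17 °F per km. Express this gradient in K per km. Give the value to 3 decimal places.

Since only a temperature interval is involved, the additive offset between the scales drops out.
A change of 1°F is a change of 5/9 K, so 5.17 × 5/9 = 2.872.

2.872 K/km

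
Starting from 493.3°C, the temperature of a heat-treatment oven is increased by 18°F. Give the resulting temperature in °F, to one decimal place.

937.9°F

The 18°F change is an interval, so only the factor 5/9 applies: +18 × 5/9 = +10.0000°C.
Final Celsius temperature: 493.3000 + 10.0000 = 503.3000°C.
In Fahrenheit: 503.3000 × 1.8 + 32 = 937.9°F.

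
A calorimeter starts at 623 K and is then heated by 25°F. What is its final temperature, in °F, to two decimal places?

Initial temperature in Celsius: 623 - 273.15 = 349.8500°C.
The 25°F change is an interval, so only the factor 5/9 applies: +25 × 5/9 = +13.8889°C.
Final Celsius temperature: 349.8500 + 13.8889 = 363.7389°C.
In Fahrenheit: 363.7389 × 1.8 + 32 = 686.73°F.

686.73°F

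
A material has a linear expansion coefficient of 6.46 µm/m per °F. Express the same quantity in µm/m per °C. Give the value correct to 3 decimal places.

11.628 µm/m per °C

Since only a temperature interval is involved, the additive offset between the scales drops out.
A change of 1°C is a change of 1.8°F, so per °C the value is 6.46 × 1.8 = 11.628.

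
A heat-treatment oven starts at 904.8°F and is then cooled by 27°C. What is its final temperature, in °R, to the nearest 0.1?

1315.9°R

Initial temperature in Celsius: (904.8 - 32) × 5/9 = 484.8889°C.
Final Celsius temperature: 484.8889 - 27.0000 = 457.8889°C.
In Rankine: 457.8889 × 1.8 + 491.67 = 1315.9°R.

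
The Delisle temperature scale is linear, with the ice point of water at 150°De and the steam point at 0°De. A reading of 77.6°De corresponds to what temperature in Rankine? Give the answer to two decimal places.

Linear interpolation between the fixed points: C = (77.6 - 150) × 100 / (0 - 150) = 48.2667°C.
Then 48.2667 × 1.8 + 491.67 = 578.55°R.

578.55°R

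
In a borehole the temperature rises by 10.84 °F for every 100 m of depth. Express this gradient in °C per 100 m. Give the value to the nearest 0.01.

The quantity depends on a temperature interval, so only the ratio of degree sizes applies; the offset between the scales is irrelevant.
A change of 1°F is a change of 5/9°C, so 10.84 × 5/9 = 6.02.

6.02 °C/100 m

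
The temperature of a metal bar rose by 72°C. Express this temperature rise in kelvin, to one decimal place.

Celsius and kelvin degrees are the same size, so the interval is unchanged: 72.0.

72.0 K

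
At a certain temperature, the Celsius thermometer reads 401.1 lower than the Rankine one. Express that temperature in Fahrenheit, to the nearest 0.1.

-171.8°F

Let x be the Rankine reading; then the Celsius reading is 5/9·x - 273.15.
(5/9·x - 273.15) - x = -401.1  ⇒  (-4/9)·x = -127.95  ⇒  x = 287.8875°R.
In Celsius: (287.8875 - 491.67) × 5/9 = -113.2125°C.
In Fahrenheit: -113.2125 × 1.8 + 32 = -171.8°F.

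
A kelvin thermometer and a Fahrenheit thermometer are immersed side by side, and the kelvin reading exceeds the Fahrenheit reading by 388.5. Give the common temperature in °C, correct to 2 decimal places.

Let x be the kelvin reading; then the Fahrenheit reading is 1.8·x - 459.67.
(1.8·x - 459.67) - x = -388.5  ⇒  (0.8)·x = 71.17  ⇒  x = 88.9625 K.
In Celsius: 88.9625 - 273.15 = -184.19°C.

-184.19°C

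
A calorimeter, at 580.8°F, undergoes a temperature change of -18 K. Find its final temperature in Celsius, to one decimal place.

286.9°C

Initial temperature in Celsius: (580.8 - 32) × 5/9 = 304.8889°C.
The 18 K change is an interval; Kelvin and Celsius degrees are the same size, so ΔC = -18°C.
Final Celsius temperature: 304.8889 - 18.0000 = 286.8889°C.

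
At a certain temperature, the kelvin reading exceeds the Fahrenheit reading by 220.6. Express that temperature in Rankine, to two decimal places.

537.91°R

Let x be the Fahrenheit reading; then the kelvin reading is 5/9·x + 255.372.
(5/9·x + 255.372) - x = 220.6  ⇒  (-4/9)·x = -34.7722  ⇒  x = 78.2375°F.
In Celsius: (78.2375 - 32) × 5/9 = 25.6875°C.
In Rankine: 25.6875 × 1.8 + 491.67 = 537.91°R.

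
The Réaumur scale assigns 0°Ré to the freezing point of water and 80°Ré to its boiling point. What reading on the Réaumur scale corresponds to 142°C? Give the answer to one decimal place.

113.6°Ré

Linearly onto the Réaumur scale: 0 + (142.0000 / 100) × (80 - 0) = 113.6°Ré.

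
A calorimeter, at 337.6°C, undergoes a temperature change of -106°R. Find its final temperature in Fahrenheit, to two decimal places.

The 106°R change is an interval, so only the factor 5/9 applies: -106 × 5/9 = -58.8889°C.
Final Celsius temperature: 337.6000 - 58.8889 = 278.7111°C.
In Fahrenheit: 278.7111 × 1.8 + 32 = 533.68°F.

533.68°F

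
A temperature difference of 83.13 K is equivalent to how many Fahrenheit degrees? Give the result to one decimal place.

For a temperature interval the offset drops out; only the factor 1.8 applies.
83.13 × 1.8 = 149.6.

149.6°F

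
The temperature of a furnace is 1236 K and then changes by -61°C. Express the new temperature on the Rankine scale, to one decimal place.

Initial temperature in Celsius: 1236 - 273.15 = 962.8500°C.
Final Celsius temperature: 962.8500 - 61.0000 = 901.8500°C.
In Rankine: 901.8500 × 1.8 + 491.67 = 2115.0°R.

2115.0°R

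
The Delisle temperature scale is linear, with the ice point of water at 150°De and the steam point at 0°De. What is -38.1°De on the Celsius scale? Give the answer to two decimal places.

125.40°C

Linear interpolation between the fixed points: C = (-38.1 - 150) × 100 / (0 - 150) = 125.4000°C.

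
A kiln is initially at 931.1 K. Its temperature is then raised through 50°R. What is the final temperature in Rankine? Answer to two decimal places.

Initial temperature in Celsius: 931.1 - 273.15 = 657.9500°C.
The 50°R change is an interval, so only the factor 5/9 applies: +50 × 5/9 = +27.7778°C.
Final Celsius temperature: 657.9500 + 27.7778 = 685.7278°C.
In Rankine: 685.7278 × 1.8 + 491.67 = 1725.98°R.

1725.98°R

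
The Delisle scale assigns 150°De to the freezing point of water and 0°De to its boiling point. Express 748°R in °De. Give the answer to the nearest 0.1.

First in Celsius: (748 - 491.67) × 5/9 = 142.4056°C.
Linearly onto the Delisle scale: 150 + (142.4056 / 100) × (0 - 150) = -63.6°De.

-63.6°De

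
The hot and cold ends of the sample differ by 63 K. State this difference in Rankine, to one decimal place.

An interval of 1 K corresponds to 1.8°R.
63 × 1.8 = 113.4.

113.4°R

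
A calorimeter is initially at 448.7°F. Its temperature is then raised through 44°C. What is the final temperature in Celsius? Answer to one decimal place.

275.5°C

Initial temperature in Celsius: (448.7 - 32) × 5/9 = 231.5000°C.
Final Celsius temperature: 231.5000 + 44.0000 = 275.5000°C.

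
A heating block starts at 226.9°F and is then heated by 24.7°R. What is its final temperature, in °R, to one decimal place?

Initial temperature in Celsius: (226.9 - 32) × 5/9 = 108.2778°C.
The 24.7°R change is an interval, so only the factor 5/9 applies: +24.7 × 5/9 = +13.7222°C.
Final Celsius temperature: 108.2778 + 13.7222 = 122.0000°C.
In Rankine: 122.0000 × 1.8 + 491.67 = 711.3°R.

711.3°R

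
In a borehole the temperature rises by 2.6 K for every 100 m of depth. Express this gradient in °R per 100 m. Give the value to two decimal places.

The quantity depends on a temperature interval, so only the ratio of degree sizes applies; the offset between the scales is irrelevant.
A change of 1 K is a change of 1.8°R, so 2.6 × 1.8 = 4.68.

4.68 °R/100 m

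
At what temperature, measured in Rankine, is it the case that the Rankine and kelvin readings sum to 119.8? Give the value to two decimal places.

Let R be the Rankine reading. The kelvin reading is K = 5/9·R.
Require R + K = 119.8: (14/9)·R = 119.8.
R = (119.8) / (14/9) = 77.01.

77.01°R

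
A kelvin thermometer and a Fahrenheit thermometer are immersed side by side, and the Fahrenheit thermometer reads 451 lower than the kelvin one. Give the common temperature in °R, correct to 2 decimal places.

Let x be the kelvin reading; then the Fahrenheit reading is 1.8·x - 459.67.
(1.8·x - 459.67) - x = -451  ⇒  (0.8)·x = 8.67  ⇒  x = 10.8375 K.
In Celsius: 10.8375 - 273.15 = -262.3125°C.
In Rankine: -262.3125 × 1.8 + 491.67 = 19.51°R.

19.51°R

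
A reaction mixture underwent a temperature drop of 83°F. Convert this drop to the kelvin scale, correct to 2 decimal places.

46.11 K

Only the scale ratio 5/9 matters for a change in temperature.
83 × 5/9 = 46.11.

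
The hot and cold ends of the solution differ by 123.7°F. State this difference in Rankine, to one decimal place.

123.7°R

Fahrenheit and Rankine degrees are the same size, so the interval is unchanged: 123.7.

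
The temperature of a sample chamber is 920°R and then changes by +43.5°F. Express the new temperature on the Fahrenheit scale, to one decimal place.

Initial temperature in Celsius: (920 - 491.67) × 5/9 = 237.9611°C.
The 43.5°F change is an interval, so only the factor 5/9 applies: +43.5 × 5/9 = +24.1667°C.
Final Celsius temperature: 237.9611 + 24.1667 = 262.1278°C.
In Fahrenheit: 262.1278 × 1.8 + 32 = 503.8°F.

503.8°F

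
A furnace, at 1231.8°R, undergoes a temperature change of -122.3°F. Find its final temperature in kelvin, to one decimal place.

616.4 K

Initial temperature in Celsius: (1231.8 - 491.67) × 5/9 = 411.1833°C.
The 122.3°F change is an interval, so only the factor 5/9 applies: -122.3 × 5/9 = -67.9444°C.
Final Celsius temperature: 411.1833 - 67.9444 = 343.2389°C.
In kelvin: 343.2389 + 273.15 = 616.4 K.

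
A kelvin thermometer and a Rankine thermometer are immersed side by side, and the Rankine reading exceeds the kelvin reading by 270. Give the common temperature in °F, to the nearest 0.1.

147.8°F

Let x be the kelvin reading; then the Rankine reading is 1.8·x.
(1.8·x) - x = 270  ⇒  (0.8)·x = 270  ⇒  x = 337.5000 K.
In Celsius: 337.5 - 273.15 = 64.3500°C.
In Fahrenheit: 64.3500 × 1.8 + 32 = 147.8°F.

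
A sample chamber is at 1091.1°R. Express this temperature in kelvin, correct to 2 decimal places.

In Celsius: (1091.1 - 491.67) × 5/9 = 333.0167°C.
In kelvin: 333.0167 + 273.15 = 606.17 K.

606.17 K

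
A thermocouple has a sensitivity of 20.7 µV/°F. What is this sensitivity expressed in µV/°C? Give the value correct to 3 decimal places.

37.260 µV/°C

The quantity depends on a temperature interval, so only the ratio of degree sizes applies; the offset between the scales is irrelevant.
A change of 1°C is a change of 1.8°F, so per °C the value is 20.7 × 1.8 = 37.260.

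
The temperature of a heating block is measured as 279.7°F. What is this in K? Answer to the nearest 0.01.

410.76 K

In Celsius: (279.7 - 32) × 5/9 = 137.6111°C.
In kelvin: 137.6111 + 273.15 = 410.76 K.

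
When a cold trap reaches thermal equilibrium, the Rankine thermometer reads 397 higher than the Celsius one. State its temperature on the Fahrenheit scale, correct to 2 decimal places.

Let x be the Celsius reading; then the Rankine reading is 1.8·x + 491.67.
(1.8·x + 491.67) - x = 397  ⇒  (0.8)·x = -94.67  ⇒  x = -118.3375°C.
In Fahrenheit: -118.3375 × 1.8 + 32 = -181.01°F.

-181.01°F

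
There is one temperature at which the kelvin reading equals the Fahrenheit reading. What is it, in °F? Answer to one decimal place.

574.6°F

Let F be the Fahrenheit reading. The kelvin reading is K = 5/9·F + 255.372.
Set K = F: 5/9·F + 255.372 = F.
(-4/9)·F = -255.372  ⇒  F = 574.6.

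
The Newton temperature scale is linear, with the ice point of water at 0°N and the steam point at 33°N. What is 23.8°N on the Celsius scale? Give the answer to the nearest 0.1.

72.1°C

Linear interpolation between the fixed points: C = (23.8 - 0) × 100 / (33 - 0) = 72.1212°C.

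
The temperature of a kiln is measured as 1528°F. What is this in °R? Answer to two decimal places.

In Celsius: (1528 - 32) × 5/9 = 831.1111°C.
In Rankine: 831.1111 × 1.8 + 491.67 = 1987.67°R.

1987.67°R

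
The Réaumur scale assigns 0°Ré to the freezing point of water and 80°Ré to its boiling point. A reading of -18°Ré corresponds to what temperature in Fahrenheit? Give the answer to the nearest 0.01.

Linear interpolation between the fixed points: C = (-18 - 0) × 100 / (80 - 0) = -22.5000°C.
Then -22.5000 × 1.8 + 32 = -8.50°F.

-8.50°F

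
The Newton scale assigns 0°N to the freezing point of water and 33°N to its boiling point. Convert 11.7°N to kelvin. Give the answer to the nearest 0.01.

Linear interpolation between the fixed points: C = (11.7 - 0) × 100 / (33 - 0) = 35.4545°C.
Then 35.4545 + 273.15 = 308.60 K.

308.60 K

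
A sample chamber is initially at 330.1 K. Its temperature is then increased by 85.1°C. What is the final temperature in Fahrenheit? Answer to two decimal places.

287.69°F

Initial temperature in Celsius: 330.1 - 273.15 = 56.9500°C.
Final Celsius temperature: 56.9500 + 85.1000 = 142.0500°C.
In Fahrenheit: 142.0500 × 1.8 + 32 = 287.69°F.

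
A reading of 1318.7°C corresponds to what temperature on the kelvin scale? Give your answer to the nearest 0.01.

1591.85 K

In kelvin: 1318.7000 + 273.15 = 1591.85 K.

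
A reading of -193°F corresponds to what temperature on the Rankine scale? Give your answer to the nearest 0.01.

266.67°R

In Celsius: (-193 - 32) × 5/9 = -125.0000°C.
In Rankine: -125.0000 × 1.8 + 491.67 = 266.67°R.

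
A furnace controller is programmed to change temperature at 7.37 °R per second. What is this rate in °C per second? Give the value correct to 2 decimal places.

Since only a temperature interval is involved, the additive offset between the scales drops out.
A change of 1°R is a change of 5/9°C, so 7.37 × 5/9 = 4.09.

4.09 °C/second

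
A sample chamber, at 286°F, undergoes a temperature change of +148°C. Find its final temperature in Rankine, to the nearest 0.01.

Initial temperature in Celsius: (286 - 32) × 5/9 = 141.1111°C.
Final Celsius temperature: 141.1111 + 148.0000 = 289.1111°C.
In Rankine: 289.1111 × 1.8 + 491.67 = 1012.07°R.

1012.07°R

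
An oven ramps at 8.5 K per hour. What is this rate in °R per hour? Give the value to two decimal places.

The quantity depends on a temperature interval, so only the ratio of degree sizes applies; the offset between the scales is irrelevant.
A change of 1 K is a change of 1.8°R, so 8.5 × 1.8 = 15.30.

15.30 °R/hour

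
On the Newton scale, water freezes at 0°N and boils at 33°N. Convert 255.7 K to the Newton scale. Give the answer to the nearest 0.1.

First in Celsius: 255.7 - 273.15 = -17.4500°C.
Linearly onto the Newton scale: 0 + (-17.4500 / 100) × (33 - 0) = -5.8°N.

-5.8°N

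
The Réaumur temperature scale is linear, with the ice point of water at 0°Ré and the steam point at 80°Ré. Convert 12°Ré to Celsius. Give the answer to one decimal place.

Linear interpolation between the fixed points: C = (12 - 0) × 100 / (80 - 0) = 15.0000°C.

15.0°C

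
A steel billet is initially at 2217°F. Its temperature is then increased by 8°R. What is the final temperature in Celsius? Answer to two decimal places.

1218.33°C

Initial temperature in Celsius: (2217 - 32) × 5/9 = 1213.8889°C.
The 8°R change is an interval, so only the factor 5/9 applies: +8 × 5/9 = +4.4444°C.
Final Celsius temperature: 1213.8889 + 4.4444 = 1218.3333°C.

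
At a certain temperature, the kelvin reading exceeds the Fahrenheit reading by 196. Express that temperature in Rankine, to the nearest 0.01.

Let x be the Fahrenheit reading; then the kelvin reading is 5/9·x + 255.372.
(5/9·x + 255.372) - x = 196  ⇒  (-4/9)·x = -59.3722  ⇒  x = 133.5875°F.
In Celsius: (133.5875 - 32) × 5/9 = 56.4375°C.
In Rankine: 56.4375 × 1.8 + 491.67 = 593.26°R.

593.26°R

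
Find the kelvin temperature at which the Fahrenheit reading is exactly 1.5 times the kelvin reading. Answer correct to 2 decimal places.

Let K be the kelvin reading. The Fahrenheit reading is F = 1.8·K - 459.67.
Require F = 1.5·K: 1.8·K - 459.67 = 1.5·K.
(0.3)·K = 459.67  ⇒  K = 1532.23.

1532.23 K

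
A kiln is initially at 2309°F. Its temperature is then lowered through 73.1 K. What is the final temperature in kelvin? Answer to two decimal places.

Initial temperature in Celsius: (2309 - 32) × 5/9 = 1265.0000°C.
The 73.1 K change is an interval; Kelvin and Celsius degrees are the same size, so ΔC = -73.1°C.
Final Celsius temperature: 1265.0000 - 73.1000 = 1191.9000°C.
In kelvin: 1191.9000 + 273.15 = 1465.05 K.

1465.05 K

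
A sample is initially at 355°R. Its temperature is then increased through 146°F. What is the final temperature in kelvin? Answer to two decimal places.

278.33 K

Initial temperature in Celsius: (355 - 491.67) × 5/9 = -75.9278°C.
The 146°F change is an interval, so only the factor 5/9 applies: +146 × 5/9 = +81.1111°C.
Final Celsius temperature: -75.9278 + 81.1111 = 5.1833°C.
In kelvin: 5.1833 + 273.15 = 278.33 K.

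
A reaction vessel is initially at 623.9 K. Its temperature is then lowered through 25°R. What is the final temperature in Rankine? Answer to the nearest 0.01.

Initial temperature in Celsius: 623.9 - 273.15 = 350.7500°C.
The 25°R change is an interval, so only the factor 5/9 applies: -25 × 5/9 = -13.8889°C.
Final Celsius temperature: 350.7500 - 13.8889 = 336.8611°C.
In Rankine: 336.8611 × 1.8 + 491.67 = 1098.02°R.

1098.02°R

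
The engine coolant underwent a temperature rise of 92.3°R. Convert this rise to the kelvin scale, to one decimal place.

For a temperature interval the offset drops out; only the factor 5/9 applies.
92.3 × 5/9 = 51.3.

51.3 K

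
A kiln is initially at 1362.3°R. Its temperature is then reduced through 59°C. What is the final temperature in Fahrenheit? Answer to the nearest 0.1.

Initial temperature in Celsius: (1362.3 - 491.67) × 5/9 = 483.6833°C.
Final Celsius temperature: 483.6833 - 59.0000 = 424.6833°C.
In Fahrenheit: 424.6833 × 1.8 + 32 = 796.4°F.

796.4°F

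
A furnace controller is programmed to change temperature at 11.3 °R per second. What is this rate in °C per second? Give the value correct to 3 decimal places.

The quantity depends on a temperature interval, so only the ratio of degree sizes applies; the offset between the scales is irrelevant.
A change of 1°R is a change of 5/9°C, so 11.3 × 5/9 = 6.278.

6.278 °C/second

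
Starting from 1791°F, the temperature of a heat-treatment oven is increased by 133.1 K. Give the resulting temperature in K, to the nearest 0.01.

Initial temperature in Celsius: (1791 - 32) × 5/9 = 977.2222°C.
The 133.1 K change is an interval; Kelvin and Celsius degrees are the same size, so ΔC = +133.1°C.
Final Celsius temperature: 977.2222 + 133.1000 = 1110.3222°C.
In kelvin: 1110.3222 + 273.15 = 1383.47 K.

1383.47 K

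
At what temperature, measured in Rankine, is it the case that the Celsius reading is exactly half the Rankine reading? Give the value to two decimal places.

4916.70°R

Let R be the Rankine reading. The Celsius reading is C = 5/9·R - 273.15.
Require C = 0.5·R: 5/9·R - 273.15 = 0.5·R.
(1/18)·R = 273.15  ⇒  R = 4916.70.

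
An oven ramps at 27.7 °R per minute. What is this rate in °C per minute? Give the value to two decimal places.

Since only a temperature interval is involved, the additive offset between the scales drops out.
A change of 1°R is a change of 5/9°C, so 27.7 × 5/9 = 15.39.

15.39 °C/minute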